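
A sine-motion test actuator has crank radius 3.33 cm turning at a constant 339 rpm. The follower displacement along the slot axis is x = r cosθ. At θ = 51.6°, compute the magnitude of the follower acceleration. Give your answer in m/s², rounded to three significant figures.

26.1

ω = 35.5 rad/s (from 339 rpm).
x = r cosθ ⇒ ẍ = −rω² cosθ (ω constant).
|a| = rω²|cosθ| = 0.0333·(35.5)²·|cos 51.6°| = 26.067 m/s².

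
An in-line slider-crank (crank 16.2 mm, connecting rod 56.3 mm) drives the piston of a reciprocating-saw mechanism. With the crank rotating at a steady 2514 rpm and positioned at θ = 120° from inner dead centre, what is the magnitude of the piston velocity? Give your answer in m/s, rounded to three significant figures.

ω = 2π·2514/60 = 263.3 rad/s
For an in-line slider-crank, x = r cosθ + √(L² − r² sin²θ), so v = −rω sinθ·[1 + r cosθ/√(L² − r² sin²θ)].
With r = 0.0162 m, L = 0.0563 m, θ = 120°: √(L² − r² sin²θ) = 0.054524 m.
v = −0.0162·263.3·0.86603·[1 + 0.0162·-0.50000/0.054524] = -3.1448 m/s.
|v| = 3.1448 m/s.

3.14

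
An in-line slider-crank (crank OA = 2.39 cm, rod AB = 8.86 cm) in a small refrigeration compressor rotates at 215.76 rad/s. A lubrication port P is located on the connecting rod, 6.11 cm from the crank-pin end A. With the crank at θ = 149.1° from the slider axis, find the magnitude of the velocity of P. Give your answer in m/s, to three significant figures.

2.61

ω = 215.8 rad/s.  Crank-pin speed |V_A| = rω = 5.1567 m/s, perpendicular to OA.
Rod angle: sinφ = −(r/L) sinθ ⇒ φ = -7.963°; ω_rod = −rω cosθ/√(L²−r²sin²θ) = +50.427 rad/s.
V_P = V_A + ω_rod × AP, with AP = 0.0611 m along the rod.
Components: V_Px = −rω sinθ − a·ω_rod·sinφ = -2.2213 m/s;  V_Py = rω cosθ + a·ω_rod·cosφ = -1.3734 m/s.
|V_P| = √(V_Px² + V_Py²) = 2.6116 m/s.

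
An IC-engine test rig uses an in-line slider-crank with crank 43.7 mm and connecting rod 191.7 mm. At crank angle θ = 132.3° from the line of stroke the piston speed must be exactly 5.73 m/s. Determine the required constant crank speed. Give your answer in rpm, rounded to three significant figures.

2000

For an in-line slider-crank, |v_piston| = rω|sinθ|·[1 + r cosθ/√(L² − r² sin²θ)].
With r = 0.0437 m, L = 0.1917 m, θ = 132.3°: the bracketed kinematic factor |dx/dθ| = 0.027291 m.
ω = v/|dx/dθ| = 5.73/0.027291 = 209.96 rad/s.
N = 60ω/(2π) = 2005 rpm.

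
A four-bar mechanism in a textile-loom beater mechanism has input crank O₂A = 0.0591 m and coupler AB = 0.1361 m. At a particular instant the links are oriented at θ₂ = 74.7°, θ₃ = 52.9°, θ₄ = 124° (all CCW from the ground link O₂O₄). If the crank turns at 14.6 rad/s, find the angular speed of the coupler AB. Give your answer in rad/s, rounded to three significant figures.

5.08

ω₂ = 14.6 rad/s
Differentiating the loop-closure r₂e^{iθ₂}+r₃e^{iθ₃}=r₁+r₄e^{iθ₄} gives r₂ω₂e^{iθ₂}+r₃ω₃e^{iθ₃}=r₄ω₄e^{iθ₄}.
Eliminating the other unknown: ω₃ = r₂ω₂ sin(θ₄−θ₂) / [r₃ sin(θ₃−θ₄)].
Numerator sine = +0.75813; denominator sine = -0.94609.
Result = 0.0591·14.6·(+0.75813) / (0.1361·(-0.94609)) = -5.0804 rad/s; magnitude 5.0804 rad/s.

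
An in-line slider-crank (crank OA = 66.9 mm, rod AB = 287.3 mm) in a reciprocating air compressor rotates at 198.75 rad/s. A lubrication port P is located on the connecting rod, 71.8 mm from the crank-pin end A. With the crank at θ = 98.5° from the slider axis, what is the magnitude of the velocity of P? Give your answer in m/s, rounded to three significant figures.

13.1

ω = 198.8 rad/s.  Crank-pin speed |V_A| = rω = 13.296 m/s, perpendicular to OA.
Rod angle: sinφ = −(r/L) sinθ ⇒ φ = -13.315°; ω_rod = −rω cosθ/√(L²−r²sin²θ) = +7.0296 rad/s.
V_P = V_A + ω_rod × AP, with AP = 0.0718 m along the rod.
Components: V_Px = −rω sinθ − a·ω_rod·sinφ = -13.034 m/s;  V_Py = rω cosθ + a·ω_rod·cosφ = -1.4742 m/s.
|V_P| = √(V_Px² + V_Py²) = 13.117 m/s.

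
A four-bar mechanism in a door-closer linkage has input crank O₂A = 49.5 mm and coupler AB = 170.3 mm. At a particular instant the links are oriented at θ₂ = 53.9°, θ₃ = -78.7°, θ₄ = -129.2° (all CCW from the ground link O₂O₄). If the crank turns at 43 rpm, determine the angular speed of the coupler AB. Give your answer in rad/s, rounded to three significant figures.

ω₂ = 4.503 rad/s (from 43 rpm).
Differentiating the loop-closure r₂e^{iθ₂}+r₃e^{iθ₃}=r₁+r₄e^{iθ₄} gives r₂ω₂e^{iθ₂}+r₃ω₃e^{iθ₃}=r₄ω₄e^{iθ₄}.
Eliminating the other unknown: ω₃ = r₂ω₂ sin(θ₄−θ₂) / [r₃ sin(θ₃−θ₄)].
Numerator sine = +0.05408; denominator sine = +0.77162.
Result = 0.0495·4.503·(+0.05408) / (0.1703·(+0.77162)) = +0.091729 rad/s; magnitude 0.091729 rad/s.

0.0917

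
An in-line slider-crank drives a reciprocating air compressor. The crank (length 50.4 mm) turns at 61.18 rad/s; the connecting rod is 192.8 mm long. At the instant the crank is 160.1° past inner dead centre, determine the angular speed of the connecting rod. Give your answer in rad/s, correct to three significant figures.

ω = 61.18 rad/s
The rod makes angle φ with the slider axis where L sinφ = r sinθ; differentiating, L cosφ·φ̇ = r ω cosθ.
L cosφ = √(L² − r² sin²θ) = 0.19204 m.
|ω_rod| = r ω |cosθ| / √(L² − r² sin²θ) = 0.0504·61.18·0.94029/0.19204 = 15.098 rad/s.

15.1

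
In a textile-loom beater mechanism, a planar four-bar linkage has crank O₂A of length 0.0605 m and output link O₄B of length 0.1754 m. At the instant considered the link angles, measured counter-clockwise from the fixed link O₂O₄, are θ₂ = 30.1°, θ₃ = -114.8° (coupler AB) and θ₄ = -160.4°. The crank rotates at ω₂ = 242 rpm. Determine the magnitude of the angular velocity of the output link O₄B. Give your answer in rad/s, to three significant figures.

ω₂ = 25.34 rad/s (from 242 rpm).
Differentiating the loop-closure r₂e^{iθ₂}+r₃e^{iθ₃}=r₁+r₄e^{iθ₄} gives r₂ω₂e^{iθ₂}+r₃ω₃e^{iθ₃}=r₄ω₄e^{iθ₄}.
Eliminating the other unknown: ω₄ = r₂ω₂ sin(θ₂−θ₃) / [r₄ sin(θ₄−θ₃)].
Numerator sine = +0.57501; denominator sine = -0.71447.
Result = 0.0605·25.34·(+0.57501) / (0.1754·(-0.71447)) = -7.0349 rad/s; magnitude 7.0349 rad/s.

7.03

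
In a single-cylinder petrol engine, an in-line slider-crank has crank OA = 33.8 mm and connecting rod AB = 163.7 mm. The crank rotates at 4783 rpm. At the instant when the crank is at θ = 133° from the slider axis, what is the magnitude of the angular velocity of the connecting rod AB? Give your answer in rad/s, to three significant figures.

ω = 500.9 rad/s (converted from 4783 rpm).
The rod makes angle φ with the slider axis where L sinφ = r sinθ; differentiating, L cosφ·φ̇ = r ω cosθ.
L cosφ = √(L² − r² sin²θ) = 0.16182 m.
|ω_rod| = r ω |cosθ| / √(L² − r² sin²θ) = 0.0338·500.9·0.68200/0.16182 = 71.349 rad/s.

71.3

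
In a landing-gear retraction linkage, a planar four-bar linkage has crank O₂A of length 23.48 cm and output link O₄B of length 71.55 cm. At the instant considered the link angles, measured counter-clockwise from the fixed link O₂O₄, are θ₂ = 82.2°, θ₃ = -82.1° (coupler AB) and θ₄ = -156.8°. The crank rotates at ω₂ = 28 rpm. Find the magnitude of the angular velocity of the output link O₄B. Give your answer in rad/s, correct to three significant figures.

0.270

ω₂ = 2.932 rad/s (from 28 rpm).
Differentiating the loop-closure r₂e^{iθ₂}+r₃e^{iθ₃}=r₁+r₄e^{iθ₄} gives r₂ω₂e^{iθ₂}+r₃ω₃e^{iθ₃}=r₄ω₄e^{iθ₄}.
Eliminating the other unknown: ω₄ = r₂ω₂ sin(θ₂−θ₃) / [r₄ sin(θ₄−θ₃)].
Numerator sine = +0.27060; denominator sine = -0.96456.
Result = 0.2348·2.932·(+0.27060) / (0.7155·(-0.96456)) = -0.26995 rad/s; magnitude 0.26995 rad/s.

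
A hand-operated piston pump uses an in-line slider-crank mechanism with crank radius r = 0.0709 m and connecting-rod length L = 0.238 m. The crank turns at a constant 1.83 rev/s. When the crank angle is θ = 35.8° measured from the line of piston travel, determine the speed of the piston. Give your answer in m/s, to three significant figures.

ω = 2π·1.83 = 11.5 rad/s
For an in-line slider-crank, x = r cosθ + √(L² − r² sin²θ), so v = −rω sinθ·[1 + r cosθ/√(L² − r² sin²θ)].
With r = 0.0709 m, L = 0.238 m, θ = 35.8°: √(L² − r² sin²θ) = 0.23436 m.
v = −0.0709·11.5·0.58496·[1 + 0.0709·0.81106/0.23436] = -0.59388 m/s.
|v| = 0.59388 m/s.

0.594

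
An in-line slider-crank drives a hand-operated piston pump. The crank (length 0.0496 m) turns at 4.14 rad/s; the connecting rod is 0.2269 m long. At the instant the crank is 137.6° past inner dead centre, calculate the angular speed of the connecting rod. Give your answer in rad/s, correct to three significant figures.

0.676

ω = 4.14 rad/s
The rod makes angle φ with the slider axis where L sinφ = r sinθ; differentiating, L cosφ·φ̇ = r ω cosθ.
L cosφ = √(L² − r² sin²θ) = 0.22442 m.
|ω_rod| = r ω |cosθ| / √(L² − r² sin²θ) = 0.0496·4.14·0.73846/0.22442 = 0.67568 rad/s.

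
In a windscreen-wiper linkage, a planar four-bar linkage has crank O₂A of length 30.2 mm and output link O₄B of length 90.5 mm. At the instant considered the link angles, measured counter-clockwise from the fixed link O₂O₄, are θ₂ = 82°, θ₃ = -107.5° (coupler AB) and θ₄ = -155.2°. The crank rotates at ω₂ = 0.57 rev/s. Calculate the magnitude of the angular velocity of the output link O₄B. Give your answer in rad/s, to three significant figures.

ω₂ = 3.581 rad/s (from 0.57 rev/s).
Differentiating the loop-closure r₂e^{iθ₂}+r₃e^{iθ₃}=r₁+r₄e^{iθ₄} gives r₂ω₂e^{iθ₂}+r₃ω₃e^{iθ₃}=r₄ω₄e^{iθ₄}.
Eliminating the other unknown: ω₄ = r₂ω₂ sin(θ₂−θ₃) / [r₄ sin(θ₄−θ₃)].
Numerator sine = -0.16505; denominator sine = -0.73963.
Result = 0.0302·3.581·(-0.16505) / (0.0905·(-0.73963)) = +0.26669 rad/s; magnitude 0.26669 rad/s.

0.267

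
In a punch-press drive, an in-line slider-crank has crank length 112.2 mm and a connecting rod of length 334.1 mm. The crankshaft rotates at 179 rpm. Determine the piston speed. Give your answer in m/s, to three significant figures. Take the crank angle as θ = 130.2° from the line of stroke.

1.25

ω = 2π·179/60 = 18.74 rad/s
For an in-line slider-crank, x = r cosθ + √(L² − r² sin²θ), so v = −rω sinθ·[1 + r cosθ/√(L² − r² sin²θ)].
With r = 0.1122 m, L = 0.3341 m, θ = 130.2°: √(L² − r² sin²θ) = 0.32292 m.
v = −0.1122·18.74·0.76380·[1 + 0.1122·-0.64546/0.32292] = -1.2461 m/s.
|v| = 1.2461 m/s.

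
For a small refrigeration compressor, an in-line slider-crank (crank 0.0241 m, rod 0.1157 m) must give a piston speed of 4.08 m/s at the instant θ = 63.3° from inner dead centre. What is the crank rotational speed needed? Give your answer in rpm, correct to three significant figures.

1650

For an in-line slider-crank, |v_piston| = rω|sinθ|·[1 + r cosθ/√(L² − r² sin²θ)].
With r = 0.0241 m, L = 0.1157 m, θ = 63.3°: the bracketed kinematic factor |dx/dθ| = 0.023581 m.
ω = v/|dx/dθ| = 4.08/0.023581 = 173.02 rad/s.
N = 60ω/(2π) = 1652.2 rpm.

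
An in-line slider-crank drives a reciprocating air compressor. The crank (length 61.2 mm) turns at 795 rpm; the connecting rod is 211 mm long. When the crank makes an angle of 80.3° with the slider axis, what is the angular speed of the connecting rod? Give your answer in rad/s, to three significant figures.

4.25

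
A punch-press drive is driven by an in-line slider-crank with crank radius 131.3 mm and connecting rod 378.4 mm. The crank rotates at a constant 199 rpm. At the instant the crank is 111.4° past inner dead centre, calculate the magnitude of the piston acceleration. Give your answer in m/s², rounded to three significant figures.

35.8

ω = 2π·199/60 = 20.84 rad/s
x(θ) = r cosθ + √(L² − r² sin²θ); with ω constant, a = ω²·d²x/dθ².
d²x/dθ² = −r cosθ − r²(cos2θ)/√u − r⁴ sin²2θ/(4u^{3/2}),  u = L² − r² sin²θ = 0.128242 m².
Substituting r = 0.1313 m, L = 0.3784 m, θ = 111.4°: d²x/dθ² = +0.082484 m.
a = ω²·d²x/dθ² = (20.84)²·(+0.082484) = +35.821 m/s²;  |a| = 35.821 m/s².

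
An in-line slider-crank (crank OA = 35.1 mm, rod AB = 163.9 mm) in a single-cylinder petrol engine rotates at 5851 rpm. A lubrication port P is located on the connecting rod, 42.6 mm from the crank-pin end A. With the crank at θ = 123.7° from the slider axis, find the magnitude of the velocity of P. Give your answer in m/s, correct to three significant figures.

ω = 612.7 rad/s.  Crank-pin speed |V_A| = rω = 21.506 m/s, perpendicular to OA.
Rod angle: sinφ = −(r/L) sinθ ⇒ φ = -10.263°; ω_rod = −rω cosθ/√(L²−r²sin²θ) = +73.988 rad/s.
V_P = V_A + ω_rod × AP, with AP = 0.0426 m along the rod.
Components: V_Px = −rω sinθ − a·ω_rod·sinφ = -17.331 m/s;  V_Py = rω cosθ + a·ω_rod·cosφ = -8.8312 m/s.
|V_P| = √(V_Px² + V_Py²) = 19.451 m/s.

19.5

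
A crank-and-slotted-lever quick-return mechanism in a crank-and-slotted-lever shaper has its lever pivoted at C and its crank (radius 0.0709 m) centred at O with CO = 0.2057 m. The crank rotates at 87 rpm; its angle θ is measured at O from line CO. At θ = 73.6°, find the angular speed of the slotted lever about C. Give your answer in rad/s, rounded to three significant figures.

1.50

ω = 9.111 rad/s (from 87 rpm).
Crank pin A relative to C: A = (d + r cosθ, r sinθ); lever angle φ = atan2(r sinθ, d + r cosθ).
Differentiating tanφ: φ̇ = rω(d cosθ + r)/(d² + r² + 2dr cosθ).
d² + r² + 2dr cosθ = |CA|² = 0.0555747 m²;  d cosθ + r = +0.12898 m.
|ω_lever| = |0.0709·9.111·+0.12898| / 0.0555747 = 1.4991 rad/s.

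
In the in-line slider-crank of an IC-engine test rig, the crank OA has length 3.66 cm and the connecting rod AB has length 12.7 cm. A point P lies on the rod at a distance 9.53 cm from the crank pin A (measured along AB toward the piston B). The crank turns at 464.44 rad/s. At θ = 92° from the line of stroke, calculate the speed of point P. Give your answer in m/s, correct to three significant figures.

ω = 464.4 rad/s.  Crank-pin speed |V_A| = rω = 16.999 m/s, perpendicular to OA.
Rod angle: sinφ = −(r/L) sinθ ⇒ φ = -16.739°; ω_rod = −rω cosθ/√(L²−r²sin²θ) = +4.8779 rad/s.
V_P = V_A + ω_rod × AP, with AP = 0.0953 m along the rod.
Components: V_Px = −rω sinθ − a·ω_rod·sinφ = -16.854 m/s;  V_Py = rω cosθ + a·ω_rod·cosφ = -0.14808 m/s.
|V_P| = √(V_Px² + V_Py²) = 16.855 m/s.

16.9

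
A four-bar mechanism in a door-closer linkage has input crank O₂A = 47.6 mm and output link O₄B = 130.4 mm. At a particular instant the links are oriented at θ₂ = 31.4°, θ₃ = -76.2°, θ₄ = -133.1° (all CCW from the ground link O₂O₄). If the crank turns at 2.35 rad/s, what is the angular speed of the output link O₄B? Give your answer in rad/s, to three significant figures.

ω₂ = 2.35 rad/s
Differentiating the loop-closure r₂e^{iθ₂}+r₃e^{iθ₃}=r₁+r₄e^{iθ₄} gives r₂ω₂e^{iθ₂}+r₃ω₃e^{iθ₃}=r₄ω₄e^{iθ₄}.
Eliminating the other unknown: ω₄ = r₂ω₂ sin(θ₂−θ₃) / [r₄ sin(θ₄−θ₃)].
Numerator sine = +0.95319; denominator sine = -0.83772.
Result = 0.0476·2.35·(+0.95319) / (0.1304·(-0.83772)) = -0.97607 rad/s; magnitude 0.97607 rad/s.

0.976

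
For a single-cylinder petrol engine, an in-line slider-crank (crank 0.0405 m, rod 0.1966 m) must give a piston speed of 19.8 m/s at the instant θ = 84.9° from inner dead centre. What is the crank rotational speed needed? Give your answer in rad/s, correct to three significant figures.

For an in-line slider-crank, |v_piston| = rω|sinθ|·[1 + r cosθ/√(L² − r² sin²θ)].
With r = 0.0405 m, L = 0.1966 m, θ = 84.9°: the bracketed kinematic factor |dx/dθ| = 0.041094 m.
ω = v/|dx/dθ| = 19.8/0.041094 = 481.82 rad/s.

482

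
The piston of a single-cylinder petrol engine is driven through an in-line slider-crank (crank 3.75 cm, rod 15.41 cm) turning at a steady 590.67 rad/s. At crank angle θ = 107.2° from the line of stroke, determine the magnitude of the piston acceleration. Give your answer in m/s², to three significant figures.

6550

ω = 590.7 rad/s
x(θ) = r cosθ + √(L² − r² sin²θ); with ω constant, a = ω²·d²x/dθ².
d²x/dθ² = −r cosθ − r²(cos2θ)/√u − r⁴ sin²2θ/(4u^{3/2}),  u = L² − r² sin²θ = 0.0224635 m².
Substituting r = 0.0375 m, L = 0.1541 m, θ = 107.2°: d²x/dθ² = +0.018784 m.
a = ω²·d²x/dθ² = (590.7)²·(+0.018784) = +6553.5 m/s²;  |a| = 6553.5 m/s².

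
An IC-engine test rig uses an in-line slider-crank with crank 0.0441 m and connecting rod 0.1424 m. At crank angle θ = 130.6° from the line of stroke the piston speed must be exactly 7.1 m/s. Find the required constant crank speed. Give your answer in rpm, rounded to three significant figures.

For an in-line slider-crank, |v_piston| = rω|sinθ|·[1 + r cosθ/√(L² − r² sin²θ)].
With r = 0.0441 m, L = 0.1424 m, θ = 130.6°: the bracketed kinematic factor |dx/dθ| = 0.026541 m.
ω = v/|dx/dθ| = 7.1/0.026541 = 267.51 rad/s.
N = 60ω/(2π) = 2554.5 rpm.

2550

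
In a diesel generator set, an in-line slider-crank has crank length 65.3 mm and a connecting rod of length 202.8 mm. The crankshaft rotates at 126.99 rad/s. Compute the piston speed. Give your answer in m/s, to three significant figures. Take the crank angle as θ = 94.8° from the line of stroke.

ω = 127 rad/s
For an in-line slider-crank, x = r cosθ + √(L² − r² sin²θ), so v = −rω sinθ·[1 + r cosθ/√(L² − r² sin²θ)].
With r = 0.0653 m, L = 0.2028 m, θ = 94.8°: √(L² − r² sin²θ) = 0.19208 m.
v = −0.0653·127·0.99649·[1 + 0.0653·-0.08368/0.19208] = -8.0283 m/s.
|v| = 8.0283 m/s.

8.03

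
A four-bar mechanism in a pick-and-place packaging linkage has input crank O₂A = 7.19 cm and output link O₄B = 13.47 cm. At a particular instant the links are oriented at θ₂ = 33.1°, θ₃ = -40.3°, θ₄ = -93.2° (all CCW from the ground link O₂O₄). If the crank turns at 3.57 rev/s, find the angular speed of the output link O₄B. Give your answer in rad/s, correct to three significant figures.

ω₂ = 22.43 rad/s (from 3.57 rev/s).
Differentiating the loop-closure r₂e^{iθ₂}+r₃e^{iθ₃}=r₁+r₄e^{iθ₄} gives r₂ω₂e^{iθ₂}+r₃ω₃e^{iθ₃}=r₄ω₄e^{iθ₄}.
Eliminating the other unknown: ω₄ = r₂ω₂ sin(θ₂−θ₃) / [r₄ sin(θ₄−θ₃)].
Numerator sine = +0.95832; denominator sine = -0.79758.
Result = 0.0719·22.43·(+0.95832) / (0.1347·(-0.79758)) = -14.386 rad/s; magnitude 14.386 rad/s.

14.4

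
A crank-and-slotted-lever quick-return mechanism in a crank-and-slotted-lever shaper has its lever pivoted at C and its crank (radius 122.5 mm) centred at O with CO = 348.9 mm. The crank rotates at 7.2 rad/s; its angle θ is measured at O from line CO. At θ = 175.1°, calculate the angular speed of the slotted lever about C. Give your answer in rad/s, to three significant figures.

ω = 7.2 rad/s
Crank pin A relative to C: A = (d + r cosθ, r sinθ); lever angle φ = atan2(r sinθ, d + r cosθ).
Differentiating tanφ: φ̇ = rω(d cosθ + r)/(d² + r² + 2dr cosθ).
d² + r² + 2dr cosθ = |CA|² = 0.0515694 m²;  d cosθ + r = -0.22512 m.
|ω_lever| = |0.1225·7.2·-0.22512| / 0.0515694 = 3.8504 rad/s.

3.85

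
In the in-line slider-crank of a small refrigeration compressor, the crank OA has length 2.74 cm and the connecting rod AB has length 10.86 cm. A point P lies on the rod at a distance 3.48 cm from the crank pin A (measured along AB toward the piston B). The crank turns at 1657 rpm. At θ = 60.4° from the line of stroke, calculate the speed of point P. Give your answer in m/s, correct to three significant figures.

4.59

ω = 173.5 rad/s.  Crank-pin speed |V_A| = rω = 4.7545 m/s, perpendicular to OA.
Rod angle: sinφ = −(r/L) sinθ ⇒ φ = -12.672°; ω_rod = −rω cosθ/√(L²−r²sin²θ) = -22.164 rad/s.
V_P = V_A + ω_rod × AP, with AP = 0.0348 m along the rod.
Components: V_Px = −rω sinθ − a·ω_rod·sinφ = -4.3032 m/s;  V_Py = rω cosθ + a·ω_rod·cosφ = +1.5959 m/s.
|V_P| = √(V_Px² + V_Py²) = 4.5896 m/s.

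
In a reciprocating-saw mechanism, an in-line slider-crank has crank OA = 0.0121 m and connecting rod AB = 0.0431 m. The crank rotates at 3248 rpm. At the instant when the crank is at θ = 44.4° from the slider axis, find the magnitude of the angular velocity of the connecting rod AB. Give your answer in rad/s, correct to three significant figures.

69.6

ω = 340.1 rad/s (converted from 3248 rpm).
The rod makes angle φ with the slider axis where L sinφ = r sinθ; differentiating, L cosφ·φ̇ = r ω cosθ.
L cosφ = √(L² − r² sin²θ) = 0.04226 m.
|ω_rod| = r ω |cosθ| / √(L² − r² sin²θ) = 0.0121·340.1·0.71447/0.04226 = 69.58 rad/s.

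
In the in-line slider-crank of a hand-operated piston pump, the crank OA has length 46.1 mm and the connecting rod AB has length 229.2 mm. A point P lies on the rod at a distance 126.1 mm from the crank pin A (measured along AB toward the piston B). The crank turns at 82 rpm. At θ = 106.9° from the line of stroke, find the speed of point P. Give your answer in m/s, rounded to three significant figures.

ω = 8.587 rad/s.  Crank-pin speed |V_A| = rω = 0.39586 m/s, perpendicular to OA.
Rod angle: sinφ = −(r/L) sinθ ⇒ φ = -11.096°; ω_rod = −rω cosθ/√(L²−r²sin²θ) = +0.51165 rad/s.
V_P = V_A + ω_rod × AP, with AP = 0.1261 m along the rod.
Components: V_Px = −rω sinθ − a·ω_rod·sinφ = -0.36635 m/s;  V_Py = rω cosθ + a·ω_rod·cosφ = -0.051765 m/s.
|V_P| = √(V_Px² + V_Py²) = 0.36999 m/s.

0.370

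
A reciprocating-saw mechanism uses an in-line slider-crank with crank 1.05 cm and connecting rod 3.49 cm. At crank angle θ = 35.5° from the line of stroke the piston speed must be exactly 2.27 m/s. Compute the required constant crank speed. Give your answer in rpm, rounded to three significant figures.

For an in-line slider-crank, |v_piston| = rω|sinθ|·[1 + r cosθ/√(L² − r² sin²θ)].
With r = 0.0105 m, L = 0.0349 m, θ = 35.5°: the bracketed kinematic factor |dx/dθ| = 0.0076142 m.
ω = v/|dx/dθ| = 2.27/0.0076142 = 298.13 rad/s.
N = 60ω/(2π) = 2846.9 rpm.

2850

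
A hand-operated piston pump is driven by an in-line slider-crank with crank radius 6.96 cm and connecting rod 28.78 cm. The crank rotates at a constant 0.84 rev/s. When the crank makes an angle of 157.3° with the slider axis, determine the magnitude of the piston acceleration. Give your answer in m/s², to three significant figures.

ω = 2π·0.84 = 5.278 rad/s
x(θ) = r cosθ + √(L² − r² sin²θ); with ω constant, a = ω²·d²x/dθ².
d²x/dθ² = −r cosθ − r²(cos2θ)/√u − r⁴ sin²2θ/(4u^{3/2}),  u = L² − r² sin²θ = 0.0821074 m².
Substituting r = 0.0696 m, L = 0.2878 m, θ = 157.3°: d²x/dθ² = +0.052212 m.
a = ω²·d²x/dθ² = (5.278)²·(+0.052212) = +1.4544 m/s²;  |a| = 1.4544 m/s².

1.45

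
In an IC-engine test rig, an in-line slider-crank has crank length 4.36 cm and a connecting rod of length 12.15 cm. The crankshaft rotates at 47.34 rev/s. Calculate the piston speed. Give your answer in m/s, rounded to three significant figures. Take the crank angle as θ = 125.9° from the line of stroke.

ω = 2π·47.3 = 297.4 rad/s
For an in-line slider-crank, x = r cosθ + √(L² − r² sin²θ), so v = −rω sinθ·[1 + r cosθ/√(L² − r² sin²θ)].
With r = 0.0436 m, L = 0.1215 m, θ = 125.9°: √(L² − r² sin²θ) = 0.11625 m.
v = −0.0436·297.4·0.81004·[1 + 0.0436·-0.58637/0.11625] = -8.1949 m/s.
|v| = 8.1949 m/s.

8.19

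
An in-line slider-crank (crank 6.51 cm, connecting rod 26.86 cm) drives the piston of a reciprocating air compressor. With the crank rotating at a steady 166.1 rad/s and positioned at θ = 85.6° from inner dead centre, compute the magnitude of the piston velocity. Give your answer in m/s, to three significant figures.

11.0

ω = 166.1 rad/s
For an in-line slider-crank, x = r cosθ + √(L² − r² sin²θ), so v = −rω sinθ·[1 + r cosθ/√(L² − r² sin²θ)].
With r = 0.0651 m, L = 0.2686 m, θ = 85.6°: √(L² − r² sin²θ) = 0.26064 m.
v = −0.0651·166.1·0.99705·[1 + 0.0651·0.07672/0.26064] = -10.988 m/s.
|v| = 10.988 m/s.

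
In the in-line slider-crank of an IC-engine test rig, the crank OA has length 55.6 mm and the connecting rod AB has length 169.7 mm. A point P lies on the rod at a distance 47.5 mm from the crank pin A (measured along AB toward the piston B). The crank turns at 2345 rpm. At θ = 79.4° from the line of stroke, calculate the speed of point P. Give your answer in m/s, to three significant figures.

ω = 245.6 rad/s.  Crank-pin speed |V_A| = rω = 13.654 m/s, perpendicular to OA.
Rod angle: sinφ = −(r/L) sinθ ⇒ φ = -18.787°; ω_rod = −rω cosθ/√(L²−r²sin²θ) = -15.633 rad/s.
V_P = V_A + ω_rod × AP, with AP = 0.0475 m along the rod.
Components: V_Px = −rω sinθ − a·ω_rod·sinφ = -13.66 m/s;  V_Py = rω cosθ + a·ω_rod·cosφ = +1.8086 m/s.
|V_P| = √(V_Px² + V_Py²) = 13.779 m/s.

13.8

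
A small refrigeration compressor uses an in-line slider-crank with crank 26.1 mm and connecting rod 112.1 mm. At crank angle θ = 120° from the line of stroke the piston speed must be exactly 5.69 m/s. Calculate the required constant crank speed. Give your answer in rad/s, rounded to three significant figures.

286

For an in-line slider-crank, |v_piston| = rω|sinθ|·[1 + r cosθ/√(L² − r² sin²θ)].
With r = 0.0261 m, L = 0.1121 m, θ = 120°: the bracketed kinematic factor |dx/dθ| = 0.019917 m.
ω = v/|dx/dθ| = 5.69/0.019917 = 285.69 rad/s.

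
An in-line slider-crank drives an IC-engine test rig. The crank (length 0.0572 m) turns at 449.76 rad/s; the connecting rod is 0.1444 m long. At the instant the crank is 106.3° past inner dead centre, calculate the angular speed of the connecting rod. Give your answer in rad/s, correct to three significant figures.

54.1

ω = 449.8 rad/s
The rod makes angle φ with the slider axis where L sinφ = r sinθ; differentiating, L cosφ·φ̇ = r ω cosθ.
L cosφ = √(L² − r² sin²θ) = 0.13356 m.
|ω_rod| = r ω |cosθ| / √(L² − r² sin²θ) = 0.0572·449.8·0.28067/0.13356 = 54.063 rad/s.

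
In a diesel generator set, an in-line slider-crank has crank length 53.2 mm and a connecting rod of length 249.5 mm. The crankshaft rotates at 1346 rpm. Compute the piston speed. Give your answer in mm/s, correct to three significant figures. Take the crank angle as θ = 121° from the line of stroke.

ω = 2π·1346/60 = 141 rad/s
For an in-line slider-crank, x = r cosθ + √(L² − r² sin²θ), so v = −rω sinθ·[1 + r cosθ/√(L² − r² sin²θ)].
With r = 0.0532 m, L = 0.2495 m, θ = 121°: √(L² − r² sin²θ) = 0.2453 m.
v = −0.0532·141·0.85717·[1 + 0.0532·-0.51504/0.2453] = -5.7097 m/s.
|v| = 5.7097 m/s = 5709.7 mm/s.

5710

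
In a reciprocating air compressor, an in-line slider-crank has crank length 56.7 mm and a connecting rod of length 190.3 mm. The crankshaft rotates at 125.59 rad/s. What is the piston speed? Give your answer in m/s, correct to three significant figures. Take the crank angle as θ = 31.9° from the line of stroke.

4.73

ω = 125.6 rad/s
For an in-line slider-crank, x = r cosθ + √(L² − r² sin²θ), so v = −rω sinθ·[1 + r cosθ/√(L² − r² sin²θ)].
With r = 0.0567 m, L = 0.1903 m, θ = 31.9°: √(L² − r² sin²θ) = 0.18793 m.
v = −0.0567·125.6·0.52844·[1 + 0.0567·0.84897/0.18793] = -4.7269 m/s.
|v| = 4.7269 m/s.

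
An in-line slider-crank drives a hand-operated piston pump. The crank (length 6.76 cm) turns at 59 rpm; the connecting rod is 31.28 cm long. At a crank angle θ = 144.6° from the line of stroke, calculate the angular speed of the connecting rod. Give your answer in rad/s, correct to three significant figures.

ω = 6.178 rad/s (converted from 59 rpm).
The rod makes angle φ with the slider axis where L sinφ = r sinθ; differentiating, L cosφ·φ̇ = r ω cosθ.
L cosφ = √(L² − r² sin²θ) = 0.31034 m.
|ω_rod| = r ω |cosθ| / √(L² − r² sin²θ) = 0.0676·6.178·0.81513/0.31034 = 1.097 rad/s.

1.10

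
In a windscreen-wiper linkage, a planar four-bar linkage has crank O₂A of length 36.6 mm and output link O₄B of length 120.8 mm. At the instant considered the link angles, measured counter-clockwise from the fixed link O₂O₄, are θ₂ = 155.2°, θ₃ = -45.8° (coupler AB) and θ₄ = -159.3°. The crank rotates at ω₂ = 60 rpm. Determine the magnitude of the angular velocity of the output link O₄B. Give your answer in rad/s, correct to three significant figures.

0.744

ω₂ = 6.283 rad/s (from 60 rpm).
Differentiating the loop-closure r₂e^{iθ₂}+r₃e^{iθ₃}=r₁+r₄e^{iθ₄} gives r₂ω₂e^{iθ₂}+r₃ω₃e^{iθ₃}=r₄ω₄e^{iθ₄}.
Eliminating the other unknown: ω₄ = r₂ω₂ sin(θ₂−θ₃) / [r₄ sin(θ₄−θ₃)].
Numerator sine = -0.35837; denominator sine = -0.91706.
Result = 0.0366·6.283·(-0.35837) / (0.1208·(-0.91706)) = +0.74392 rad/s; magnitude 0.74392 rad/s.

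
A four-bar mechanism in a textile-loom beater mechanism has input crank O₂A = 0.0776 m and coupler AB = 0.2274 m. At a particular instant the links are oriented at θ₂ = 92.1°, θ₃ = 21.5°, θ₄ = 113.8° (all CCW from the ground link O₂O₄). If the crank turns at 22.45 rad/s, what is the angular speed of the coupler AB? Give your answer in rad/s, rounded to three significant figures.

2.83

ω₂ = 22.45 rad/s
Differentiating the loop-closure r₂e^{iθ₂}+r₃e^{iθ₃}=r₁+r₄e^{iθ₄} gives r₂ω₂e^{iθ₂}+r₃ω₃e^{iθ₃}=r₄ω₄e^{iθ₄}.
Eliminating the other unknown: ω₃ = r₂ω₂ sin(θ₄−θ₂) / [r₃ sin(θ₃−θ₄)].
Numerator sine = +0.36975; denominator sine = -0.99919.
Result = 0.0776·22.45·(+0.36975) / (0.2274·(-0.99919)) = -2.8349 rad/s; magnitude 2.8349 rad/s.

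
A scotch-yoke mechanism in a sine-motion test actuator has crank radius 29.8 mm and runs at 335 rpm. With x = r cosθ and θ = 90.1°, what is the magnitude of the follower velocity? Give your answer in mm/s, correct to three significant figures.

ω = 35.08 rad/s (from 335 rpm).
x = r cosθ ⇒ ẋ = −rω sinθ.
|v| = rω|sinθ| = 0.0298·35.08·|sin 90.1°| = 1.0454 m/s = 1045.4 mm/s.

1050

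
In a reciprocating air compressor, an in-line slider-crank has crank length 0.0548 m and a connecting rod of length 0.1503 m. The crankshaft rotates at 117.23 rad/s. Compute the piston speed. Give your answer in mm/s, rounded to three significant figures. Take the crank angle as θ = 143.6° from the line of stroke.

2670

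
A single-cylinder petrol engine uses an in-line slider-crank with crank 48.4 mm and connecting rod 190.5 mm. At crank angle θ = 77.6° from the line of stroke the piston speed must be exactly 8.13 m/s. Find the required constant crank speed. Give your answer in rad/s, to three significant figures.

163

For an in-line slider-crank, |v_piston| = rω|sinθ|·[1 + r cosθ/√(L² − r² sin²θ)].
With r = 0.0484 m, L = 0.1905 m, θ = 77.6°: the bracketed kinematic factor |dx/dθ| = 0.049933 m.
ω = v/|dx/dθ| = 8.13/0.049933 = 162.82 rad/s.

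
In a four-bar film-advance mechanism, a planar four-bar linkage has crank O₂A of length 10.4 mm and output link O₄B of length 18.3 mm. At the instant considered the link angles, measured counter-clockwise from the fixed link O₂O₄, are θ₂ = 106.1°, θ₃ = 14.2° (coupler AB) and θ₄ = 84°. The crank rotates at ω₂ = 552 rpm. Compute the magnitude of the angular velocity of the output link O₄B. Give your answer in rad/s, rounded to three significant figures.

35.0

ω₂ = 57.81 rad/s (from 552 rpm).
Differentiating the loop-closure r₂e^{iθ₂}+r₃e^{iθ₃}=r₁+r₄e^{iθ₄} gives r₂ω₂e^{iθ₂}+r₃ω₃e^{iθ₃}=r₄ω₄e^{iθ₄}.
Eliminating the other unknown: ω₄ = r₂ω₂ sin(θ₂−θ₃) / [r₄ sin(θ₄−θ₃)].
Numerator sine = +0.99945; denominator sine = +0.93849.
Result = 0.0104·57.81·(+0.99945) / (0.0183·(+0.93849)) = +34.985 rad/s; magnitude 34.985 rad/s.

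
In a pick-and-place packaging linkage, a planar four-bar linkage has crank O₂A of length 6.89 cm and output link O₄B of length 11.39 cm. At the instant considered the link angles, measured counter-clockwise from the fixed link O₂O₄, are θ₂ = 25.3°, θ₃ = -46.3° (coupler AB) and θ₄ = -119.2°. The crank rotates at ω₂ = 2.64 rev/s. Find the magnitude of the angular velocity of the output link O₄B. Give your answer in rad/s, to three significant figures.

ω₂ = 16.59 rad/s (from 2.64 rev/s).
Differentiating the loop-closure r₂e^{iθ₂}+r₃e^{iθ₃}=r₁+r₄e^{iθ₄} gives r₂ω₂e^{iθ₂}+r₃ω₃e^{iθ₃}=r₄ω₄e^{iθ₄}.
Eliminating the other unknown: ω₄ = r₂ω₂ sin(θ₂−θ₃) / [r₄ sin(θ₄−θ₃)].
Numerator sine = +0.94888; denominator sine = -0.95579.
Result = 0.0689·16.59·(+0.94888) / (0.1139·(-0.95579)) = -9.9615 rad/s; magnitude 9.9615 rad/s.

9.96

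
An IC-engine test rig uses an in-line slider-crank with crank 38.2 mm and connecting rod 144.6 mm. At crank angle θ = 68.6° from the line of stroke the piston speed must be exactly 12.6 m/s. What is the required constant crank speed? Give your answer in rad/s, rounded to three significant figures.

322

For an in-line slider-crank, |v_piston| = rω|sinθ|·[1 + r cosθ/√(L² − r² sin²θ)].
With r = 0.0382 m, L = 0.1446 m, θ = 68.6°: the bracketed kinematic factor |dx/dθ| = 0.039103 m.
ω = v/|dx/dθ| = 12.6/0.039103 = 322.22 rad/s.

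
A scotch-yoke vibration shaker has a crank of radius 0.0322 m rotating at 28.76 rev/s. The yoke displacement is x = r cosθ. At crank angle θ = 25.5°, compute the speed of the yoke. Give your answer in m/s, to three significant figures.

2.51

ω = 180.7 rad/s (from 28.76 rev/s).
x = r cosθ ⇒ ẋ = −rω sinθ.
|v| = rω|sinθ| = 0.0322·180.7·|sin 25.5°| = 2.505 m/s.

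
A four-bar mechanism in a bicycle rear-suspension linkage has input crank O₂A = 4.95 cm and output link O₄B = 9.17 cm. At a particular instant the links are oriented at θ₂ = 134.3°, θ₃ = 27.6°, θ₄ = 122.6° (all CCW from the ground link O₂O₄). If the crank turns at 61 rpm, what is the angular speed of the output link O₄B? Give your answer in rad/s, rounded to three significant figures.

3.32

ω₂ = 6.388 rad/s (from 61 rpm).
Differentiating the loop-closure r₂e^{iθ₂}+r₃e^{iθ₃}=r₁+r₄e^{iθ₄} gives r₂ω₂e^{iθ₂}+r₃ω₃e^{iθ₃}=r₄ω₄e^{iθ₄}.
Eliminating the other unknown: ω₄ = r₂ω₂ sin(θ₂−θ₃) / [r₄ sin(θ₄−θ₃)].
Numerator sine = +0.95782; denominator sine = +0.99619.
Result = 0.0495·6.388·(+0.95782) / (0.0917·(+0.99619)) = +3.3154 rad/s; magnitude 3.3154 rad/s.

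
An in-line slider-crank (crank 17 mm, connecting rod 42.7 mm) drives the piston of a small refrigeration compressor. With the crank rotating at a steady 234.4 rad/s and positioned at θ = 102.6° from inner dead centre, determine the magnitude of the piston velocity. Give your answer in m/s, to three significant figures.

ω = 234.4 rad/s
For an in-line slider-crank, x = r cosθ + √(L² − r² sin²θ), so v = −rω sinθ·[1 + r cosθ/√(L² − r² sin²θ)].
With r = 0.017 m, L = 0.0427 m, θ = 102.6°: √(L² − r² sin²θ) = 0.039345 m.
v = −0.017·234.4·0.97592·[1 + 0.017·-0.21814/0.039345] = -3.5223 m/s.
|v| = 3.5223 m/s.

3.52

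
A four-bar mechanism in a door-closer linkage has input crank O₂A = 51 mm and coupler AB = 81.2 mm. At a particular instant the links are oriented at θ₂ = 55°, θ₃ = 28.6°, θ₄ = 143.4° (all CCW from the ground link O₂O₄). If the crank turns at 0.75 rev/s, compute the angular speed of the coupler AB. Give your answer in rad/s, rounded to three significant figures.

3.26

ω₂ = 4.712 rad/s (from 0.75 rev/s).
Differentiating the loop-closure r₂e^{iθ₂}+r₃e^{iθ₃}=r₁+r₄e^{iθ₄} gives r₂ω₂e^{iθ₂}+r₃ω₃e^{iθ₃}=r₄ω₄e^{iθ₄}.
Eliminating the other unknown: ω₃ = r₂ω₂ sin(θ₄−θ₂) / [r₃ sin(θ₃−θ₄)].
Numerator sine = +0.99961; denominator sine = -0.90778.
Result = 0.051·4.712·(+0.99961) / (0.0812·(-0.90778)) = -3.2592 rad/s; magnitude 3.2592 rad/s.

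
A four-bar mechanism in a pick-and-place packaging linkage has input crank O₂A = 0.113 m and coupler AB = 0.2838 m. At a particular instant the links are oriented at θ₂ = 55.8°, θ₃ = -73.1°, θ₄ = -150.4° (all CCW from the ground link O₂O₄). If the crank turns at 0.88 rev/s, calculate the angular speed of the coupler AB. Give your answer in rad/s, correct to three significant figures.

ω₂ = 5.529 rad/s (from 0.88 rev/s).
Differentiating the loop-closure r₂e^{iθ₂}+r₃e^{iθ₃}=r₁+r₄e^{iθ₄} gives r₂ω₂e^{iθ₂}+r₃ω₃e^{iθ₃}=r₄ω₄e^{iθ₄}.
Eliminating the other unknown: ω₃ = r₂ω₂ sin(θ₄−θ₂) / [r₃ sin(θ₃−θ₄)].
Numerator sine = +0.44151; denominator sine = +0.97553.
Result = 0.113·5.529·(+0.44151) / (0.2838·(+0.97553)) = +0.99637 rad/s; magnitude 0.99637 rad/s.

0.996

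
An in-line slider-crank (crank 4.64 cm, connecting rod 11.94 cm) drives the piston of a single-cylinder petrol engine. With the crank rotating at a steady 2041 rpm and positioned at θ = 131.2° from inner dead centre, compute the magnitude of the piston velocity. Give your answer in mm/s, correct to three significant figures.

5460

ω = 2π·2041/60 = 213.7 rad/s
For an in-line slider-crank, x = r cosθ + √(L² − r² sin²θ), so v = −rω sinθ·[1 + r cosθ/√(L² − r² sin²θ)].
With r = 0.0464 m, L = 0.1194 m, θ = 131.2°: √(L² − r² sin²θ) = 0.11418 m.
v = −0.0464·213.7·0.75241·[1 + 0.0464·-0.65869/0.11418] = -5.4645 m/s.
|v| = 5.4645 m/s = 5464.5 mm/s.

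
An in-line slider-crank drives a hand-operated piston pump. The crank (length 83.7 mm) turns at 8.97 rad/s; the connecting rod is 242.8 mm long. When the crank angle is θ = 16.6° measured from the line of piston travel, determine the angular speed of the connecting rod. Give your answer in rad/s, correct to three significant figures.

ω = 8.97 rad/s
The rod makes angle φ with the slider axis where L sinφ = r sinθ; differentiating, L cosφ·φ̇ = r ω cosθ.
L cosφ = √(L² − r² sin²θ) = 0.24162 m.
|ω_rod| = r ω |cosθ| / √(L² − r² sin²θ) = 0.0837·8.97·0.95832/0.24162 = 2.9778 rad/s.

2.98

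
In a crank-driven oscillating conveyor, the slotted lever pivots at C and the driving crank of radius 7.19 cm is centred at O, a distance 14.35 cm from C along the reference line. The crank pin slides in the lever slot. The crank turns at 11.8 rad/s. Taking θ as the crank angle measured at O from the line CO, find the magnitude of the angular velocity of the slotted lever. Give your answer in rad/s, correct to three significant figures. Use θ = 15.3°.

3.91

ω = 11.8 rad/s
Crank pin A relative to C: A = (d + r cosθ, r sinθ); lever angle φ = atan2(r sinθ, d + r cosθ).
Differentiating tanφ: φ̇ = rω(d cosθ + r)/(d² + r² + 2dr cosθ).
d² + r² + 2dr cosθ = |CA|² = 0.0456658 m²;  d cosθ + r = +0.21031 m.
|ω_lever| = |0.0719·11.8·+0.21031| / 0.0456658 = 3.9074 rad/s.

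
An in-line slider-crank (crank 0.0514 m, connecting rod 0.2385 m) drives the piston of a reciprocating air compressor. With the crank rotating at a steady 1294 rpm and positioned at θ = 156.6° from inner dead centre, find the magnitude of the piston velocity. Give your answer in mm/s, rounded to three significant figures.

2220

ω = 2π·1294/60 = 135.5 rad/s
For an in-line slider-crank, x = r cosθ + √(L² − r² sin²θ), so v = −rω sinθ·[1 + r cosθ/√(L² − r² sin²θ)].
With r = 0.0514 m, L = 0.2385 m, θ = 156.6°: √(L² − r² sin²θ) = 0.23762 m.
v = −0.0514·135.5·0.39715·[1 + 0.0514·-0.91775/0.23762] = -2.217 m/s.
|v| = 2.217 m/s = 2217 mm/s.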